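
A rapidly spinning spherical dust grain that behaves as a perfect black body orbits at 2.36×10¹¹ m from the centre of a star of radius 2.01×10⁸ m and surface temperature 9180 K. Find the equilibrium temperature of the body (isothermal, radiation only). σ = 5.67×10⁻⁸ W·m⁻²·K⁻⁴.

The star's surface emits σT_*⁴; at distance d the flux is S = σT_*⁴(R_*/d)².
S = 5.67×10⁻⁸·(9180)⁴·(2.01×10⁸/2.36×10¹¹)² = 292.1 W/m².
For an isothermal sphere T⁴ = (1−a)S/(4σ) = 1.288×10⁹ K⁴.

T ≈ 189 K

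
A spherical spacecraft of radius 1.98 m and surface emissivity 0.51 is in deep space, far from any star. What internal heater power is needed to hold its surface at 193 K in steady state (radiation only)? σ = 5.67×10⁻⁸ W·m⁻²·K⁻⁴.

P ≈ 1980 W

P = εσ·4πr²·T⁴.
4πr² = 49.27 m²; T⁴ = 1.387×10⁹ K⁴.
P = 0.51·5.67×10⁻⁸·49.27·1.387×10⁹.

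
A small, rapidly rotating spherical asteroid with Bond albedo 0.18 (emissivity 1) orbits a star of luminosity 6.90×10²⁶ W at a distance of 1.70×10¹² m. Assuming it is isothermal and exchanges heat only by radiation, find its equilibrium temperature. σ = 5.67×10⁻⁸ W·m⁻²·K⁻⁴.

First find the stellar flux at distance d: S = L/(4πd²) = 6.90×10²⁶/(4π·(1.70×10¹²)²) = 19.00 W/m².
For an isothermal sphere, absorbed (1−a)S·πr² = emitted σ·4πr²·T⁴, so T⁴ = (1−a)S/(4σ).
T⁴ = 0.820·19.00/(4·5.67×10⁻⁸) = 6.869×10⁷ K⁴.

T ≈ 91.0 K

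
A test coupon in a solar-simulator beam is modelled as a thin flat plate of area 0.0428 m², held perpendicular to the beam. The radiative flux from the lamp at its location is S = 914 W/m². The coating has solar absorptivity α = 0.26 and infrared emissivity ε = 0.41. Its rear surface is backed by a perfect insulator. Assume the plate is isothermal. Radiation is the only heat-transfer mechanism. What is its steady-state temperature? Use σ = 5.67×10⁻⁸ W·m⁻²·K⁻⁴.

T ≈ 318 K

At equilibrium, absorbed power = emitted power.
Absorbing cross-section = A = 0.04280 m²; emitting surface = A = 0.04280 m² (ratio 1).
αS·A_cross = εσ·A_surf·T⁴  ⇒  T⁴ = αS/(ε·1σ).
T⁴ = 0.260·914/(0.41·1·5.67×10⁻⁸) = 1.022×10¹⁰ K⁴.
T = (1.022×10¹⁰)^(1/4).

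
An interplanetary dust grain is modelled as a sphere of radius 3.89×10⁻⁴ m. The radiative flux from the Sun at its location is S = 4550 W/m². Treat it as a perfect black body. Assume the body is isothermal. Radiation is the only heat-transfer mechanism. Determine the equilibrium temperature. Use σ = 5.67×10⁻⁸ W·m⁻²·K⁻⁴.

At equilibrium, absorbed power = emitted power.
Absorbing cross-section = πr² = 4.754×10⁻⁷ m²; emitting surface = 4πr² = 1.902×10⁻⁶ m² (ratio 4).
S·A_cross = εσ·A_surf·T⁴  ⇒  T⁴ = S/(4σ).
T⁴ = 1.00·4550/(4·5.67×10⁻⁸) = 2.006×10¹⁰ K⁴.
T = (2.006×10¹⁰)^(1/4).

T ≈ 376 K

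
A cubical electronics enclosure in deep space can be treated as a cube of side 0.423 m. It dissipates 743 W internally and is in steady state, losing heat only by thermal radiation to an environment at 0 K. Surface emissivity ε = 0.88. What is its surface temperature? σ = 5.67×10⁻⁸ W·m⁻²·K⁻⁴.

T ≈ 343 K

Steady state: internal power = radiated power, P = εσA T⁴.
Radiating area A = 6L² = 1.074 m².
T⁴ = P/(εσA) = 743/(0.88·5.67×10⁻⁸·1.074) = 1.387×10¹⁰ K⁴.
T = (1.387×10¹⁰)^(1/4).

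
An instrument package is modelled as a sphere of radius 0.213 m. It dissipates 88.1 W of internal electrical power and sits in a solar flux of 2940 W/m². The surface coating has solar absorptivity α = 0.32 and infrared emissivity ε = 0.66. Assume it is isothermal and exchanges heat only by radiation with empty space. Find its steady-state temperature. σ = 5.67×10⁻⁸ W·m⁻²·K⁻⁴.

T ≈ 319 K

At steady state, absorbed solar power + internal power = radiated power.
Absorbed: α·S·A_cross = 0.32·2940·0.1425 = 134.1 W (cross-section πr²).
Total input = 134.1 + 88.1 = 222.2 W.
Radiated: εσ·A_surf·T⁴ with A_surf = 4πr² = 0.5701 m².
T⁴ = 222.2/(0.66·5.67×10⁻⁸·0.5701) = 1.041×10¹⁰ K⁴.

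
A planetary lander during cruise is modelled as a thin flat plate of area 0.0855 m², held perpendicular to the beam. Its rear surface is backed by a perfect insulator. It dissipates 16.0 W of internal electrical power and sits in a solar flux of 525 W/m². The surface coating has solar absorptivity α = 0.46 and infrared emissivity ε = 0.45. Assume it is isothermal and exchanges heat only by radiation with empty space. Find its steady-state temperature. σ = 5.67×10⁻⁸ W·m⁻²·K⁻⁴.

At steady state, absorbed solar power + internal power = radiated power.
Absorbed: α·S·A_cross = 0.46·525·0.08550 = 20.65 W (cross-section A).
Total input = 20.65 + 16.0 = 36.65 W.
Radiated: εσ·A_surf·T⁴ with A_surf = A = 0.08550 m².
T⁴ = 36.65/(0.45·5.67×10⁻⁸·0.08550) = 1.680×10¹⁰ K⁴.

T ≈ 360 K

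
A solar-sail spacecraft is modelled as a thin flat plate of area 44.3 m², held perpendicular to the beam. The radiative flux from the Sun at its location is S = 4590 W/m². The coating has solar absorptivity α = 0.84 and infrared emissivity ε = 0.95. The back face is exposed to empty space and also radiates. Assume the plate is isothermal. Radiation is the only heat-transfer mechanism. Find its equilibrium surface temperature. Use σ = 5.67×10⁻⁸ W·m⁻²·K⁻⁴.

T ≈ 435 K

At equilibrium, absorbed power = emitted power.
Absorbing cross-section = A = 44.30 m²; emitting surface = 2A = 88.60 m² (ratio 2).
αS·A_cross = εσ·A_surf·T⁴  ⇒  T⁴ = αS/(ε·2σ).
T⁴ = 0.840·4590/(0.95·2·5.67×10⁻⁸) = 3.579×10¹⁰ K⁴.
T = (3.579×10¹⁰)^(1/4).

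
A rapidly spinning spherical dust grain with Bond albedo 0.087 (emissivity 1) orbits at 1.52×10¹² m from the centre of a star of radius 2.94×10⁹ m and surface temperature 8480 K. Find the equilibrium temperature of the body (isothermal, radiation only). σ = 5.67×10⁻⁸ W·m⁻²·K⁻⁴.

T ≈ 258 K

The star's surface emits σT_*⁴; at distance d the flux is S = σT_*⁴(R_*/d)².
S = 5.67×10⁻⁸·(8480)⁴·(2.94×10⁹/1.52×10¹²)² = 1097 W/m².
For an isothermal sphere T⁴ = (1−a)S/(4σ) = 4.416×10⁹ K⁴.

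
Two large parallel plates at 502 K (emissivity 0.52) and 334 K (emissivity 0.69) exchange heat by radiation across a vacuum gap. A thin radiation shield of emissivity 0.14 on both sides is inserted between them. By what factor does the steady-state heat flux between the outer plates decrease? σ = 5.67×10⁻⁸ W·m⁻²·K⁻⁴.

factor ≈ 6.60

Without shield: q₀ = σΔ(T⁴)/(1/ε₁+1/ε₂−1) with denominator 2.372.
With shield the two gaps are in series; the resistances add: (1/ε₁+1/ε_s−1)+(1/ε_s+1/ε₂−1) = 8.066+7.592 = 15.66.
Heat-flux ratio q₀/q = 15.66/2.372.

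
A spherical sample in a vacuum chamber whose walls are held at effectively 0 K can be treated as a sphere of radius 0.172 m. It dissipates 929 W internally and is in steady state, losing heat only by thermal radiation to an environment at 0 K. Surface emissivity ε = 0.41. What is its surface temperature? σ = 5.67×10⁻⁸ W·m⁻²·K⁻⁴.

Steady state: internal power = radiated power, P = εσA T⁴.
Radiating area A = 4πr² = 0.3718 m².
T⁴ = P/(εσA) = 929/(0.41·5.67×10⁻⁸·0.3718) = 1.075×10¹¹ K⁴.
T = (1.075×10¹¹)^(1/4).

T ≈ 573 K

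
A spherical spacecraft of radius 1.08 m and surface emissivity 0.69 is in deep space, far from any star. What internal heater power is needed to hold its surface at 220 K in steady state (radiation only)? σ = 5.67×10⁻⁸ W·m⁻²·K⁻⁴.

P ≈ 1340 W

P = εσ·4πr²·T⁴.
4πr² = 14.66 m²; T⁴ = 2.343×10⁹ K⁴.
P = 0.69·5.67×10⁻⁸·14.66·2.343×10⁹.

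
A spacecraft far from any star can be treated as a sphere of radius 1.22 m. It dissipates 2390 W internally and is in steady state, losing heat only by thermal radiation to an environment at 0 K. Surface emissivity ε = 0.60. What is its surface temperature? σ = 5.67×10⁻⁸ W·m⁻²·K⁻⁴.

Steady state: internal power = radiated power, P = εσA T⁴.
Radiating area A = 4πr² = 18.70 m².
T⁴ = P/(εσA) = 2390/(0.60·5.67×10⁻⁸·18.70) = 3.756×10⁹ K⁴.
T = (3.756×10⁹)^(1/4).

T ≈ 248 K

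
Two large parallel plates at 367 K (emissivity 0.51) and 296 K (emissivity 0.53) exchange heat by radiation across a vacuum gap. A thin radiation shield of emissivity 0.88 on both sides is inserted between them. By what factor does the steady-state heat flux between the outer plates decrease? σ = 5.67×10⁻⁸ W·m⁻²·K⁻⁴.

factor ≈ 1.45

Without shield: q₀ = σΔ(T⁴)/(1/ε₁+1/ε₂−1) with denominator 2.848.
With shield the two gaps are in series; the resistances add: (1/ε₁+1/ε_s−1)+(1/ε_s+1/ε₂−1) = 2.097+2.023 = 4.120.
Heat-flux ratio q₀/q = 4.120/2.848.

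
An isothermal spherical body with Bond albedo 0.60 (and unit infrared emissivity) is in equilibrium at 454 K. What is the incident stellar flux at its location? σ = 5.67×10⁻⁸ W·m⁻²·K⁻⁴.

(1−a)S·πr² = σ·4πr²·T⁴ ⇒ S = 4σT⁴/(1−a).
S = 4·5.67×10⁻⁸·4.248×10¹⁰/0.400.

S ≈ 24100 W/m²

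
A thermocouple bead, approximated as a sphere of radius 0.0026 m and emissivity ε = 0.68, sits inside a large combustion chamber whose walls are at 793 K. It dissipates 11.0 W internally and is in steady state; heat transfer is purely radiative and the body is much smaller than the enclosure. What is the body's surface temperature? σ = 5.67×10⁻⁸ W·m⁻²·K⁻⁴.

T ≈ 1390 K

For a small grey body in a large enclosure, net radiated power = εσA(T⁴ − T_w⁴).
Steady state: P = εσA(T⁴ − T_w⁴) with A = 4πr² = 8.495×10⁻⁵ m².
T⁴ = P/(εσA) + T_w⁴ = 11.0/(0.68·5.67×10⁻⁸·8.495×10⁻⁵) + (793)⁴
    = 3.358×10¹² + 3.955×10¹¹ = 3.754×10¹² K⁴.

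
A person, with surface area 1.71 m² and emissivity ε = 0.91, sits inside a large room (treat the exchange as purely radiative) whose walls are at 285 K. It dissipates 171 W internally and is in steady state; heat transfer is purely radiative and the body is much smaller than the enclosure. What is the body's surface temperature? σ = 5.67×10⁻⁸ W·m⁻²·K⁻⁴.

T ≈ 304 K

For a small grey body in a large enclosure, net radiated power = εσA(T⁴ − T_w⁴).
Steady state: P = εσA(T⁴ − T_w⁴) with A = 1.71 m².
T⁴ = P/(εσA) + T_w⁴ = 171/(0.91·5.67×10⁻⁸·1.710) + (285)⁴
    = 1.938×10⁹ + 6.598×10⁹ = 8.536×10⁹ K⁴.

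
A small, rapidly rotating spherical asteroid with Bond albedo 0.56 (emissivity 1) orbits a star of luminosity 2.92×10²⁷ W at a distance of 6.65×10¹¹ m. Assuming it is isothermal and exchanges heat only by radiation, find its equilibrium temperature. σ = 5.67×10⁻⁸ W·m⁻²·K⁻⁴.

First find the stellar flux at distance d: S = L/(4πd²) = 2.92×10²⁷/(4π·(6.65×10¹¹)²) = 525.4 W/m².
For an isothermal sphere, absorbed (1−a)S·πr² = emitted σ·4πr²·T⁴, so T⁴ = (1−a)S/(4σ).
T⁴ = 0.440·525.4/(4·5.67×10⁻⁸) = 1.019×10⁹ K⁴.

T ≈ 179 K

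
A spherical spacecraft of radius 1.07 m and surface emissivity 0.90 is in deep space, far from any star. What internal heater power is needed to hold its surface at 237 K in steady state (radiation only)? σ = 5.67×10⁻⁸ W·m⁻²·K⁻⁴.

P ≈ 2320 W

P = εσ·4πr²·T⁴.
4πr² = 14.39 m²; T⁴ = 3.155×10⁹ K⁴.
P = 0.90·5.67×10⁻⁸·14.39·3.155×10⁹.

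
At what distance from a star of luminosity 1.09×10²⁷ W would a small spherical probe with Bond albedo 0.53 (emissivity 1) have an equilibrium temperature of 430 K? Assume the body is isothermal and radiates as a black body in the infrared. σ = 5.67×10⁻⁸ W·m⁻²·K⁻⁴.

d ≈ 7.25×10¹⁰ m

For an isothermal black-emitting sphere, (1−a)S·πr² = σ·4πr²·T⁴ ⇒ S = 4σT⁴/(1−a).
S = 4·5.67×10⁻⁸·(430)⁴/0.470 = 16500 W/m².
Flux falls as S = L/(4πd²), so d = √(L/(4πS)) = √(1.09×10²⁷/(4π·16500)).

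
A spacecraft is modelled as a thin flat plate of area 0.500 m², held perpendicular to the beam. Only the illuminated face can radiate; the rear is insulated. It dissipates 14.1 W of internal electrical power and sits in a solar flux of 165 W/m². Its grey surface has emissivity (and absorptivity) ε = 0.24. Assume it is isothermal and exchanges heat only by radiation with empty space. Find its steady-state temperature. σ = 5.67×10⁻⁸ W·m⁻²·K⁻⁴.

At steady state, absorbed solar power + internal power = radiated power.
Absorbed: α·S·A_cross = 0.24·165·0.5000 = 19.80 W (cross-section A).
Total input = 19.80 + 14.1 = 33.90 W.
Radiated: εσ·A_surf·T⁴ with A_surf = A = 0.5000 m².
T⁴ = 33.90/(0.24·5.67×10⁻⁸·0.5000) = 4.982×10⁹ K⁴.

T ≈ 266 K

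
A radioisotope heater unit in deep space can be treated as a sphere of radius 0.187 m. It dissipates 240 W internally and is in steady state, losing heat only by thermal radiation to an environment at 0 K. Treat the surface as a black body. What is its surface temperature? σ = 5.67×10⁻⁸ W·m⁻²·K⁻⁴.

T ≈ 313 K

Steady state: internal power = radiated power, P = εσA T⁴.
Radiating area A = 4πr² = 0.4394 m².
T⁴ = P/(εσA) = 240/(1.0·5.67×10⁻⁸·0.4394) = 9.632×10⁹ K⁴.
T = (9.632×10⁹)^(1/4).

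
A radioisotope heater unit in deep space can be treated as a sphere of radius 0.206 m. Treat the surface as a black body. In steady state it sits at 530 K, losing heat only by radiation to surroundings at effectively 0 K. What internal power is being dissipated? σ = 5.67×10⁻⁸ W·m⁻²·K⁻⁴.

Steady state: P = εσA T⁴.
A = 4πr² = 0.5333 m²; T⁴ = (530)⁴ = 7.890×10¹⁰ K⁴.
P = 1.0 × 5.67×10⁻⁸ × 0.5333 × 7.890×10¹⁰.

P ≈ 2390 W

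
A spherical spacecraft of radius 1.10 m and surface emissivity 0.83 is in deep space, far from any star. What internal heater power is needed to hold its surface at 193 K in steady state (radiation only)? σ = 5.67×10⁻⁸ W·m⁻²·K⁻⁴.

P = εσ·4πr²·T⁴.
4πr² = 15.21 m²; T⁴ = 1.387×10⁹ K⁴.
P = 0.83·5.67×10⁻⁸·15.21·1.387×10⁹.

P ≈ 993 W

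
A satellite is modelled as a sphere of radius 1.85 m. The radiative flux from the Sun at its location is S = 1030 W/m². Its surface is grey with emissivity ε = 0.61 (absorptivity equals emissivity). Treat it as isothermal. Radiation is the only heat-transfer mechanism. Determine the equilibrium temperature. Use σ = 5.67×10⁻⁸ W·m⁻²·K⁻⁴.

T ≈ 260 K

At equilibrium, absorbed power = emitted power.
Absorbing cross-section = πr² = 10.75 m²; emitting surface = 4πr² = 43.01 m² (ratio 4).
εS·A_cross = εσ·A_surf·T⁴  ⇒  T⁴ = S/(4σ)   (ε cancels).
T⁴ = 1030/(4·5.67×10⁻⁸) = 4.541×10⁹ K⁴.
T = (4.541×10⁹)^(1/4).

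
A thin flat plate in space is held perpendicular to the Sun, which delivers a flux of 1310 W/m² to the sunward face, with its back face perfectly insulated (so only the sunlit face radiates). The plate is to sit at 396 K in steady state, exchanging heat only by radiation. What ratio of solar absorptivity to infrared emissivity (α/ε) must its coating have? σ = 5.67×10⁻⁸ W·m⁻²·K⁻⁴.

α/ε ≈ 1.06

Balance: αS·A = εσ·1A·T⁴ ⇒ α/ε = σT⁴/S.
α/ε = 5.67×10⁻⁸·(396)⁴/1310 = 5.67×10⁻⁸·2.459×10¹⁰/1310.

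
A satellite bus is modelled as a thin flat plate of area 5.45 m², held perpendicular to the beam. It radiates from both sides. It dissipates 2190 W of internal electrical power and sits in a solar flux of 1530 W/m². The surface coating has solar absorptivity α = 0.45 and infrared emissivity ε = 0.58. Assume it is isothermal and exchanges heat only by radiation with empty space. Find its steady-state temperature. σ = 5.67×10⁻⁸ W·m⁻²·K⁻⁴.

T ≈ 359 K

At steady state, absorbed solar power + internal power = radiated power.
Absorbed: α·S·A_cross = 0.45·1530·5.450 = 3752 W (cross-section A).
Total input = 3752 + 2190 = 5942 W.
Radiated: εσ·A_surf·T⁴ with A_surf = 2A = 10.90 m².
T⁴ = 5942/(0.58·5.67×10⁻⁸·10.90) = 1.658×10¹⁰ K⁴.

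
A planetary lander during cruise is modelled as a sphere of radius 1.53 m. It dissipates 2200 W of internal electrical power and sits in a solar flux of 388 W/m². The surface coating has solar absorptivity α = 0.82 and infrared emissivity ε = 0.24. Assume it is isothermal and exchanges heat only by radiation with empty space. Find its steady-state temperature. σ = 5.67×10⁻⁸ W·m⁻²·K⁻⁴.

At steady state, absorbed solar power + internal power = radiated power.
Absorbed: α·S·A_cross = 0.82·388·7.354 = 2340 W (cross-section πr²).
Total input = 2340 + 2200 = 4540 W.
Radiated: εσ·A_surf·T⁴ with A_surf = 4πr² = 29.42 m².
T⁴ = 4540/(0.24·5.67×10⁻⁸·29.42) = 1.134×10¹⁰ K⁴.

T ≈ 326 K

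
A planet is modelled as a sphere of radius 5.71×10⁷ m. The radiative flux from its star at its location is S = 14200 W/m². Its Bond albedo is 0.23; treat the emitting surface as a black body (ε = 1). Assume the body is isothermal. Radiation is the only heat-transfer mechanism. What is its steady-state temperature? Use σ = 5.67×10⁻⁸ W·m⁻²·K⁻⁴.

At equilibrium, absorbed power = emitted power.
Absorbing cross-section = πr² = 1.024×10¹⁶ m²; emitting surface = 4πr² = 4.097×10¹⁶ m² (ratio 4).
(1−a)S·A_cross = εσ·A_surf·T⁴  ⇒  T⁴ = (1−a)S/(4σ).
T⁴ = 0.770·14200/(4·5.67×10⁻⁸) = 4.821×10¹⁰ K⁴.
T = (4.821×10¹⁰)^(1/4).

T ≈ 469 K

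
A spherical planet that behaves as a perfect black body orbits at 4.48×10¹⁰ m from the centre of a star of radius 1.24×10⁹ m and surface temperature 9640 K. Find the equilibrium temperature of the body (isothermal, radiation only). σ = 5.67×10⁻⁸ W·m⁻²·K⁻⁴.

T ≈ 1130 K

The star's surface emits σT_*⁴; at distance d the flux is S = σT_*⁴(R_*/d)².
S = 5.67×10⁻⁸·(9640)⁴·(1.24×10⁹/4.48×10¹⁰)² = 3.751×10⁵ W/m².
For an isothermal sphere T⁴ = (1−a)S/(4σ) = 1.654×10¹² K⁴.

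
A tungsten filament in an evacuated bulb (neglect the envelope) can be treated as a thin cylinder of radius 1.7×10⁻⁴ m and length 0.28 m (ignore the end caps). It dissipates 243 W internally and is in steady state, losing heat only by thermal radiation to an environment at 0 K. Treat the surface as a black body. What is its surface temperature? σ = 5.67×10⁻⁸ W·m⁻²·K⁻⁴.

T ≈ 1950 K

Steady state: internal power = radiated power, P = εσA T⁴.
Radiating area A = 2πrL = 2.991×10⁻⁴ m².
T⁴ = P/(εσA) = 243/(1.0·5.67×10⁻⁸·2.991×10⁻⁴) = 1.433×10¹³ K⁴.
T = (1.433×10¹³)^(1/4).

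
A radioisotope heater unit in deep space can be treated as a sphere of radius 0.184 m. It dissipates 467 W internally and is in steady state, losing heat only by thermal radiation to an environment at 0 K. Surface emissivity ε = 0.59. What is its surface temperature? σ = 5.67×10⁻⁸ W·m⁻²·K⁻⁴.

T ≈ 426 K

Steady state: internal power = radiated power, P = εσA T⁴.
Radiating area A = 4πr² = 0.4254 m².
T⁴ = P/(εσA) = 467/(0.59·5.67×10⁻⁸·0.4254) = 3.281×10¹⁰ K⁴.
T = (3.281×10¹⁰)^(1/4).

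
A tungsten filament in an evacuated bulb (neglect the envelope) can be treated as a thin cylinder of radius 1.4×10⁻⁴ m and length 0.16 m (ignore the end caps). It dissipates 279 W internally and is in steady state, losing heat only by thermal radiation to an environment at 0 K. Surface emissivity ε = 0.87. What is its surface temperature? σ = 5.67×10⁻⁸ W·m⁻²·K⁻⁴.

T ≈ 2520 K

Steady state: internal power = radiated power, P = εσA T⁴.
Radiating area A = 2πrL = 1.407×10⁻⁴ m².
T⁴ = P/(εσA) = 279/(0.87·5.67×10⁻⁸·1.407×10⁻⁴) = 4.019×10¹³ K⁴.
T = (4.019×10¹³)^(1/4).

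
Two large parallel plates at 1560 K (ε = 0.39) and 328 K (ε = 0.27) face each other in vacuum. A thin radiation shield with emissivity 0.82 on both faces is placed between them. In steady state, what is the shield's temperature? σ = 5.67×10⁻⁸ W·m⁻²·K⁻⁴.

T_s ≈ 1360 K

In steady state the net flux on the hot side equals that on the cold side.
σ(T₁⁴−T_s⁴)/D₁ = σ(T_s⁴−T₂⁴)/D₂, with D₁ = 1/ε₁+1/ε_s−1 = 2.784, D₂ = 1/ε_s+1/ε₂−1 = 3.923.
Solve for T_s⁴: T_s⁴ = (D₂·T₁⁴ + D₁·T₂⁴)/(D₁+D₂) = 3.469×10¹² K⁴.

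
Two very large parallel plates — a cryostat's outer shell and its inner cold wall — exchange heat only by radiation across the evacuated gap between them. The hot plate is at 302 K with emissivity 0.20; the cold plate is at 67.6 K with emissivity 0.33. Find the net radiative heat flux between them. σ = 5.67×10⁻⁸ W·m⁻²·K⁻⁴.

q ≈ 66.9 W/m²

For two infinite grey parallel plates, q = σ(T₁⁴ − T₂⁴)/(1/ε₁ + 1/ε₂ − 1).
T₁⁴ − T₂⁴ = 8.318×10⁹ − 2.088×10⁷ = 8.297×10⁹ K⁴.
1/ε₁ + 1/ε₂ − 1 = 5.000 + 3.030 − 1 = 7.030.
q = 5.67×10⁻⁸ × 8.297×10⁹ / 7.030.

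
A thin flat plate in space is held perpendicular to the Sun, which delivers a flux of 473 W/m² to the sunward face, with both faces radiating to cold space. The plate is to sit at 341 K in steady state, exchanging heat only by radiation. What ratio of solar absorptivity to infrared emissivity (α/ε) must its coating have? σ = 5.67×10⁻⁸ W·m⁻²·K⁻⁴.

Balance: αS·A = εσ·2A·T⁴ ⇒ α/ε = 2σT⁴/S.
α/ε = 2·5.67×10⁻⁸·(341)⁴/473 = 2·5.67×10⁻⁸·1.352×10¹⁰/473.

α/ε ≈ 3.24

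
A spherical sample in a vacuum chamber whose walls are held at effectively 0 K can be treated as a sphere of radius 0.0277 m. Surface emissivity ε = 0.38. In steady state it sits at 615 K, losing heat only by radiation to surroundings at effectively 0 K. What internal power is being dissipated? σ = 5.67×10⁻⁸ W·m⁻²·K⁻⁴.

Steady state: P = εσA T⁴.
A = 4πr² = 0.009642 m²; T⁴ = (615)⁴ = 1.431×10¹¹ K⁴.
P = 0.38 × 5.67×10⁻⁸ × 0.009642 × 1.431×10¹¹.

P ≈ 29.7 W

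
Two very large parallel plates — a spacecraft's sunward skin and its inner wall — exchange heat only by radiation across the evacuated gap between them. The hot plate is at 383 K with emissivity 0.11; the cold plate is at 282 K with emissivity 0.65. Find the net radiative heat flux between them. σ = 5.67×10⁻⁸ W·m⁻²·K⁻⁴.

For two infinite grey parallel plates, q = σ(T₁⁴ − T₂⁴)/(1/ε₁ + 1/ε₂ − 1).
T₁⁴ − T₂⁴ = 2.152×10¹⁰ − 6.324×10⁹ = 1.519×10¹⁰ K⁴.
1/ε₁ + 1/ε₂ − 1 = 9.091 + 1.538 − 1 = 9.629.
q = 5.67×10⁻⁸ × 1.519×10¹⁰ / 9.629.

q ≈ 89.5 W/m²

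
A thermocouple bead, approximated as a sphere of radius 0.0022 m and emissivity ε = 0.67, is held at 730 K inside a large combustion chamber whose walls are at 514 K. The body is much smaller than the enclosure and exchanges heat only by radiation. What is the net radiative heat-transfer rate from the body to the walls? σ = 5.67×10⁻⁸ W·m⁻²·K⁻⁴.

For a small grey body in a large enclosure: P_net = εσA(T_body⁴ − T_wall⁴).
A = 4πr² = 6.082×10⁻⁵ m²; T_body⁴ − T_wall⁴ = 2.840×10¹¹ − 6.980×10¹⁰ = 2.142×10¹¹ K⁴.
|P_net| = 0.67·5.67×10⁻⁸·6.082×10⁻⁵·2.142×10¹¹.

P_net ≈ 0.495 W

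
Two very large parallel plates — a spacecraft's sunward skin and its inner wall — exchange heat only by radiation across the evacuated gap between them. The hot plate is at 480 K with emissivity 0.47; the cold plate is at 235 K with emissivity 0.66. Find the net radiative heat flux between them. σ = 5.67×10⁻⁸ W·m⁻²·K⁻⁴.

q ≈ 1070 W/m²

For two infinite grey parallel plates, q = σ(T₁⁴ − T₂⁴)/(1/ε₁ + 1/ε₂ − 1).
T₁⁴ − T₂⁴ = 5.308×10¹⁰ − 3.050×10⁹ = 5.003×10¹⁰ K⁴.
1/ε₁ + 1/ε₂ − 1 = 2.128 + 1.515 − 1 = 2.643.
q = 5.67×10⁻⁸ × 5.003×10¹⁰ / 2.643.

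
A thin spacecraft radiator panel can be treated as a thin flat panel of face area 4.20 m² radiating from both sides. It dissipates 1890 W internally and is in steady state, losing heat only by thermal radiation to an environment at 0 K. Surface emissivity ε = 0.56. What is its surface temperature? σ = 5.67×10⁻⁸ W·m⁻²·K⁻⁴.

T ≈ 290 K

Steady state: internal power = radiated power, P = εσA T⁴.
Radiating area A = 2·4.20 = 8.400 m².
T⁴ = P/(εσA) = 1890/(0.56·5.67×10⁻⁸·8.400) = 7.086×10⁹ K⁴.
T = (7.086×10⁹)^(1/4).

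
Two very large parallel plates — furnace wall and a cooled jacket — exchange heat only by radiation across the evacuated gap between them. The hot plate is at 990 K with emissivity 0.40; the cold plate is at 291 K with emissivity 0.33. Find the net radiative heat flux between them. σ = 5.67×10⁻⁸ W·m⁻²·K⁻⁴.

q ≈ 11900 W/m²

For two infinite grey parallel plates, q = σ(T₁⁴ − T₂⁴)/(1/ε₁ + 1/ε₂ − 1).
T₁⁴ − T₂⁴ = 9.606×10¹¹ − 7.171×10⁹ = 9.534×10¹¹ K⁴.
1/ε₁ + 1/ε₂ − 1 = 2.500 + 3.030 − 1 = 4.530.
q = 5.67×10⁻⁸ × 9.534×10¹¹ / 4.530.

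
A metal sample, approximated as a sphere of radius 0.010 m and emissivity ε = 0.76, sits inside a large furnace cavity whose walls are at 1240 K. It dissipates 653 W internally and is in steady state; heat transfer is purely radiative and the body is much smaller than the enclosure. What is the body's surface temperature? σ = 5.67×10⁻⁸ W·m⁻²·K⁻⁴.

T ≈ 1950 K

For a small grey body in a large enclosure, net radiated power = εσA(T⁴ − T_w⁴).
Steady state: P = εσA(T⁴ − T_w⁴) with A = 4πr² = 0.001257 m².
T⁴ = P/(εσA) + T_w⁴ = 653/(0.76·5.67×10⁻⁸·0.001257) + (1240)⁴
    = 1.206×10¹³ + 2.364×10¹² = 1.442×10¹³ K⁴.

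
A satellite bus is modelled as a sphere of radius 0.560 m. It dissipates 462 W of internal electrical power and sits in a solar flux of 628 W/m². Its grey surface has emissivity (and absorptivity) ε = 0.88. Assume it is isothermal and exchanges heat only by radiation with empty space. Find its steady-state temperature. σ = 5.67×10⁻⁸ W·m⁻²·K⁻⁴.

T ≈ 267 K

At steady state, absorbed solar power + internal power = radiated power.
Absorbed: α·S·A_cross = 0.88·628·0.9852 = 544.5 W (cross-section πr²).
Total input = 544.5 + 462 = 1006 W.
Radiated: εσ·A_surf·T⁴ with A_surf = 4πr² = 3.941 m².
T⁴ = 1006/(0.88·5.67×10⁻⁸·3.941) = 5.119×10⁹ K⁴.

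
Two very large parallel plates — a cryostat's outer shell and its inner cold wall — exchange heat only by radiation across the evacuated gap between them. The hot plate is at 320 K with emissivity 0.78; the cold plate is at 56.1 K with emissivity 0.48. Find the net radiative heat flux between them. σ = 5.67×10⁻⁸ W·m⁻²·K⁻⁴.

For two infinite grey parallel plates, q = σ(T₁⁴ − T₂⁴)/(1/ε₁ + 1/ε₂ − 1).
T₁⁴ − T₂⁴ = 1.049×10¹⁰ − 9.905×10⁶ = 1.048×10¹⁰ K⁴.
1/ε₁ + 1/ε₂ − 1 = 1.282 + 2.083 − 1 = 2.365.
q = 5.67×10⁻⁸ × 1.048×10¹⁰ / 2.365.

q ≈ 251 W/m²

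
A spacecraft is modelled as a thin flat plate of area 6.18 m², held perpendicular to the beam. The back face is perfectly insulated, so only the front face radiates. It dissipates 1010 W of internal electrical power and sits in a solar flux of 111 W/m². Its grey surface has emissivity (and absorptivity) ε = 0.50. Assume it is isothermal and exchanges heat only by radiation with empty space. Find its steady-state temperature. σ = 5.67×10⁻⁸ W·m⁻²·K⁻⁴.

At steady state, absorbed solar power + internal power = radiated power.
Absorbed: α·S·A_cross = 0.50·111·6.180 = 343.0 W (cross-section A).
Total input = 343.0 + 1010 = 1353 W.
Radiated: εσ·A_surf·T⁴ with A_surf = A = 6.180 m².
T⁴ = 1353/(0.50·5.67×10⁻⁸·6.180) = 7.722×10⁹ K⁴.

T ≈ 296 K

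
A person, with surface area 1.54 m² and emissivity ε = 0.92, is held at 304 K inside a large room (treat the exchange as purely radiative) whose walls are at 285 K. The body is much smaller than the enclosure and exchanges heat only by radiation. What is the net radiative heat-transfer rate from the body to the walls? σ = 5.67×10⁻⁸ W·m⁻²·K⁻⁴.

For a small grey body in a large enclosure: P_net = εσA(T_body⁴ − T_wall⁴).
A = 1.54 m²; T_body⁴ − T_wall⁴ = 8.541×10⁹ − 6.598×10⁹ = 1.943×10⁹ K⁴.
|P_net| = 0.92·5.67×10⁻⁸·1.540·1.943×10⁹.

P_net ≈ 156 W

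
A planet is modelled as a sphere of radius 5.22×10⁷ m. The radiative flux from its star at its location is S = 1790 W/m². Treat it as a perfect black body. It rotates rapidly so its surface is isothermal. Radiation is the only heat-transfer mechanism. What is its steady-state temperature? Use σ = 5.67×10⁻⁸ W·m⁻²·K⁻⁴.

At equilibrium, absorbed power = emitted power.
Absorbing cross-section = πr² = 8.560×10¹⁵ m²; emitting surface = 4πr² = 3.424×10¹⁶ m² (ratio 4).
S·A_cross = εσ·A_surf·T⁴  ⇒  T⁴ = S/(4σ).
T⁴ = 1.00·1790/(4·5.67×10⁻⁸) = 7.892×10⁹ K⁴.
T = (7.892×10⁹)^(1/4).

T ≈ 298 K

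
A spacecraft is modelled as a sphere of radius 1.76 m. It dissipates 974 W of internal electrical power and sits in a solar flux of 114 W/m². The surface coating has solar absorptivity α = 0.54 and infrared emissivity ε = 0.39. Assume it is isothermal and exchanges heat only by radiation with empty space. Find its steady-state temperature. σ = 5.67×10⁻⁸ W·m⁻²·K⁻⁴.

At steady state, absorbed solar power + internal power = radiated power.
Absorbed: α·S·A_cross = 0.54·114·9.731 = 599.1 W (cross-section πr²).
Total input = 599.1 + 974 = 1573 W.
Radiated: εσ·A_surf·T⁴ with A_surf = 4πr² = 38.93 m².
T⁴ = 1573/(0.39·5.67×10⁻⁸·38.93) = 1.828×10⁹ K⁴.

T ≈ 207 K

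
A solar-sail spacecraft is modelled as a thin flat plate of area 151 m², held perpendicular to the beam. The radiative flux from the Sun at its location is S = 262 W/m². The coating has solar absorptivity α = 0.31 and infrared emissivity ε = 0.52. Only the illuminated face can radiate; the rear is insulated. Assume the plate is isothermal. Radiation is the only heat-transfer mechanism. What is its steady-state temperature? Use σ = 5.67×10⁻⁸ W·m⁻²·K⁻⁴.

T ≈ 229 K

At equilibrium, absorbed power = emitted power.
Absorbing cross-section = A = 151.0 m²; emitting surface = A = 151.0 m² (ratio 1).
αS·A_cross = εσ·A_surf·T⁴  ⇒  T⁴ = αS/(ε·1σ).
T⁴ = 0.310·262/(0.52·1·5.67×10⁻⁸) = 2.755×10⁹ K⁴.
T = (2.755×10⁹)^(1/4).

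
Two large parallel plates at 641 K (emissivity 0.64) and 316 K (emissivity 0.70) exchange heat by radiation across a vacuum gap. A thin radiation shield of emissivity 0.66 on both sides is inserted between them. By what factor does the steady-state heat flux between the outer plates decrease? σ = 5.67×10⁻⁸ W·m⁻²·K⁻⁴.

Without shield: q₀ = σΔ(T⁴)/(1/ε₁+1/ε₂−1) with denominator 1.991.
With shield the two gaps are in series; the resistances add: (1/ε₁+1/ε_s−1)+(1/ε_s+1/ε₂−1) = 2.078+1.944 = 4.021.
Heat-flux ratio q₀/q = 4.021/1.991.

factor ≈ 2.02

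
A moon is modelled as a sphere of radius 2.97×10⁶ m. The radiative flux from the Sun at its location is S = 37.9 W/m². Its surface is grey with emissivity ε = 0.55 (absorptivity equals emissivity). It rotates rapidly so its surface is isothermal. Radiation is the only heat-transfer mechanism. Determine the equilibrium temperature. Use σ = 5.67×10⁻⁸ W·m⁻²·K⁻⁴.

At equilibrium, absorbed power = emitted power.
Absorbing cross-section = πr² = 2.771×10¹³ m²; emitting surface = 4πr² = 1.108×10¹⁴ m² (ratio 4).
εS·A_cross = εσ·A_surf·T⁴  ⇒  T⁴ = S/(4σ)   (ε cancels).
T⁴ = 37.9/(4·5.67×10⁻⁸) = 1.671×10⁸ K⁴.
T = (1.671×10⁸)^(1/4).

T ≈ 114 K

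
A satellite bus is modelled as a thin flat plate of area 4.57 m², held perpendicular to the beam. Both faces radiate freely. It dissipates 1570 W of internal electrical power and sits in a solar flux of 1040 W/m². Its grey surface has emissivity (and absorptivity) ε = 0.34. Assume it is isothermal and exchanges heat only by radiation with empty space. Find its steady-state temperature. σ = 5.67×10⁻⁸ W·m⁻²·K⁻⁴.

At steady state, absorbed solar power + internal power = radiated power.
Absorbed: α·S·A_cross = 0.34·1040·4.570 = 1616 W (cross-section A).
Total input = 1616 + 1570 = 3186 W.
Radiated: εσ·A_surf·T⁴ with A_surf = 2A = 9.140 m².
T⁴ = 3186/(0.34·5.67×10⁻⁸·9.140) = 1.808×10¹⁰ K⁴.

T ≈ 367 K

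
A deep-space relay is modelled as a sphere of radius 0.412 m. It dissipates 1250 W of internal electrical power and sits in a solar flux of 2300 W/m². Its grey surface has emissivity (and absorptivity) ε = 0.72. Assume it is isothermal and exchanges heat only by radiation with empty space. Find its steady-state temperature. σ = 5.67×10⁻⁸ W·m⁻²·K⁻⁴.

At steady state, absorbed solar power + internal power = radiated power.
Absorbed: α·S·A_cross = 0.72·2300·0.5333 = 883.1 W (cross-section πr²).
Total input = 883.1 + 1250 = 2133 W.
Radiated: εσ·A_surf·T⁴ with A_surf = 4πr² = 2.133 m².
T⁴ = 2133/(0.72·5.67×10⁻⁸·2.133) = 2.450×10¹⁰ K⁴.

T ≈ 396 K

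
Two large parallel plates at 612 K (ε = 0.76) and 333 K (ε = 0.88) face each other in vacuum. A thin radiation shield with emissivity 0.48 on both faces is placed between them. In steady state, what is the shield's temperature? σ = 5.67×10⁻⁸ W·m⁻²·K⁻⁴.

In steady state the net flux on the hot side equals that on the cold side.
σ(T₁⁴−T_s⁴)/D₁ = σ(T_s⁴−T₂⁴)/D₂, with D₁ = 1/ε₁+1/ε_s−1 = 2.399, D₂ = 1/ε_s+1/ε₂−1 = 2.220.
Solve for T_s⁴: T_s⁴ = (D₂·T₁⁴ + D₁·T₂⁴)/(D₁+D₂) = 7.380×10¹⁰ K⁴.

T_s ≈ 521 K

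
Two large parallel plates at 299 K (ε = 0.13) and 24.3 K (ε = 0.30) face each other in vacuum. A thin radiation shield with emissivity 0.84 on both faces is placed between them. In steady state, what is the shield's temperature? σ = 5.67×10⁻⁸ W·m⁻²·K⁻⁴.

T_s ≈ 223 K

In steady state the net flux on the hot side equals that on the cold side.
σ(T₁⁴−T_s⁴)/D₁ = σ(T_s⁴−T₂⁴)/D₂, with D₁ = 1/ε₁+1/ε_s−1 = 7.883, D₂ = 1/ε_s+1/ε₂−1 = 3.524.
Solve for T_s⁴: T_s⁴ = (D₂·T₁⁴ + D₁·T₂⁴)/(D₁+D₂) = 2.469×10⁹ K⁴.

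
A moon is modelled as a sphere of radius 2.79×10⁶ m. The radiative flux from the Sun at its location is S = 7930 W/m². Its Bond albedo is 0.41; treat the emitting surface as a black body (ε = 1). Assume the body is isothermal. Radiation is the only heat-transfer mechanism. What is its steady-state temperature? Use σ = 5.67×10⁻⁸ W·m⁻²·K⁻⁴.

T ≈ 379 K

At equilibrium, absorbed power = emitted power.
Absorbing cross-section = πr² = 2.445×10¹³ m²; emitting surface = 4πr² = 9.782×10¹³ m² (ratio 4).
(1−a)S·A_cross = εσ·A_surf·T⁴  ⇒  T⁴ = (1−a)S/(4σ).
T⁴ = 0.590·7930/(4·5.67×10⁻⁸) = 2.063×10¹⁰ K⁴.
T = (2.063×10¹⁰)^(1/4).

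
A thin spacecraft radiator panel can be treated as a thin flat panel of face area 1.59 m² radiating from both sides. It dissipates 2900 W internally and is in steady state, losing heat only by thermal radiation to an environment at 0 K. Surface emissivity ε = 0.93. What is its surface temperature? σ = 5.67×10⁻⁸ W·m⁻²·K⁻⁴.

Steady state: internal power = radiated power, P = εσA T⁴.
Radiating area A = 2·1.59 = 3.180 m².
T⁴ = P/(εσA) = 2900/(0.93·5.67×10⁻⁸·3.180) = 1.729×10¹⁰ K⁴.
T = (1.729×10¹⁰)^(1/4).

T ≈ 363 K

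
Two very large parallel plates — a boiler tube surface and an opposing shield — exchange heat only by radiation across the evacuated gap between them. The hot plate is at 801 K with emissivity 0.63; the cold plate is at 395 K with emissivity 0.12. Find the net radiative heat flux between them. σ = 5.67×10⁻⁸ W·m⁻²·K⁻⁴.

q ≈ 2460 W/m²

For two infinite grey parallel plates, q = σ(T₁⁴ − T₂⁴)/(1/ε₁ + 1/ε₂ − 1).
T₁⁴ − T₂⁴ = 4.117×10¹¹ − 2.434×10¹⁰ = 3.873×10¹¹ K⁴.
1/ε₁ + 1/ε₂ − 1 = 1.587 + 8.333 − 1 = 8.921.
q = 5.67×10⁻⁸ × 3.873×10¹¹ / 8.921.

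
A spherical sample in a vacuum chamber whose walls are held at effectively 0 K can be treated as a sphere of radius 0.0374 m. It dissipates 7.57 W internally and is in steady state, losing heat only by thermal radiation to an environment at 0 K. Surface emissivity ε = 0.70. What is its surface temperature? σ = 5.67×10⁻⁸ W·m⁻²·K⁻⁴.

Steady state: internal power = radiated power, P = εσA T⁴.
Radiating area A = 4πr² = 0.01758 m².
T⁴ = P/(εσA) = 7.57/(0.70·5.67×10⁻⁸·0.01758) = 1.085×10¹⁰ K⁴.
T = (1.085×10¹⁰)^(1/4).

T ≈ 323 K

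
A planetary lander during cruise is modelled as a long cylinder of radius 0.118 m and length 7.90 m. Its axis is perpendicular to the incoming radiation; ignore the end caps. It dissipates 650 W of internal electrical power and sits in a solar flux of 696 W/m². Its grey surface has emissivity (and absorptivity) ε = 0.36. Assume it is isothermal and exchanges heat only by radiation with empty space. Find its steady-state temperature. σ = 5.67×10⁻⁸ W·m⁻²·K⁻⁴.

At steady state, absorbed solar power + internal power = radiated power.
Absorbed: α·S·A_cross = 0.36·696·1.864 = 467.1 W (cross-section 2rL).
Total input = 467.1 + 650 = 1117 W.
Radiated: εσ·A_surf·T⁴ with A_surf = 2πrL = 5.857 m².
T⁴ = 1117/(0.36·5.67×10⁻⁸·5.857) = 9.344×10⁹ K⁴.

T ≈ 311 K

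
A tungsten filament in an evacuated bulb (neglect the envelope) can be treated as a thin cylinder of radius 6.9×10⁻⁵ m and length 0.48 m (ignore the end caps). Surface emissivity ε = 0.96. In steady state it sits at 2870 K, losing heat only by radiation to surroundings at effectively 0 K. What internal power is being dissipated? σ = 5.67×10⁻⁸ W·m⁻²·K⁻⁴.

P ≈ 769 W

Steady state: P = εσA T⁴.
A = 2πrL = 2.081×10⁻⁴ m²; T⁴ = (2870)⁴ = 6.785×10¹³ K⁴.
P = 0.96 × 5.67×10⁻⁸ × 2.081×10⁻⁴ × 6.785×10¹³.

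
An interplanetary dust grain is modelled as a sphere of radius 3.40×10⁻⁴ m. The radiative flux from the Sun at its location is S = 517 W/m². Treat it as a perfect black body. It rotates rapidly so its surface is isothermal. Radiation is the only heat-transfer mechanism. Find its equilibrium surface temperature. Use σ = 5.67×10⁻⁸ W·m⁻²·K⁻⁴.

T ≈ 219 K

At equilibrium, absorbed power = emitted power.
Absorbing cross-section = πr² = 3.632×10⁻⁷ m²; emitting surface = 4πr² = 1.453×10⁻⁶ m² (ratio 4).
S·A_cross = εσ·A_surf·T⁴  ⇒  T⁴ = S/(4σ).
T⁴ = 1.00·517/(4·5.67×10⁻⁸) = 2.280×10⁹ K⁴.
T = (2.280×10⁹)^(1/4).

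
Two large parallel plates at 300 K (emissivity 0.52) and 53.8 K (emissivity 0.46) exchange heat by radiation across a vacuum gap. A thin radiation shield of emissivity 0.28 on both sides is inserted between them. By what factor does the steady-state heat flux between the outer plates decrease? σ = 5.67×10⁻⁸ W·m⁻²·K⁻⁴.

Without shield: q₀ = σΔ(T⁴)/(1/ε₁+1/ε₂−1) with denominator 3.097.
With shield the two gaps are in series; the resistances add: (1/ε₁+1/ε_s−1)+(1/ε_s+1/ε₂−1) = 4.495+4.745 = 9.240.
Heat-flux ratio q₀/q = 9.240/3.097.

factor ≈ 2.98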